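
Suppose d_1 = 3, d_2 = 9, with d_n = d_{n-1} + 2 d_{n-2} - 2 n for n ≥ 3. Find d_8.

183

d_3 = 9 + 2·3 - 6 = 9
d_4 = 9 + 2·9 - 8 = 19
d_5 = 19 + 2·9 - 10 = 27
d_6 = 27 + 2·19 - 12 = 53
d_7 = 53 + 2·27 - 14 = 93
d_8 = 93 + 2·53 - 16 = 183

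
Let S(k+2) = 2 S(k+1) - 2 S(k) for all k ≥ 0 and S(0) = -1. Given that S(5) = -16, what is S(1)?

Let S(1) = v.
S(2) = 2 + 2v
S(3) = 4 + 2v
S(4) = 4
S(5) = -4v
So -4v = -16, giving v = 4.

4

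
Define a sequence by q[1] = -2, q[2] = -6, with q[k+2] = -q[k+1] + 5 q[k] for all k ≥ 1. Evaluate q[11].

q[3] = -(-6) + 5·(-2) = -4
q[4] = -(-4) + 5·(-6) = -26
q[5] = -(-26) + 5·(-4) = 6
q[6] = -6 + 5·(-26) = -136
q[7] = -(-136) + 5·6 = 166
q[8] = -166 + 5·(-136) = -846
q[9] = -(-846) + 5·166 = 1676
q[10] = -1676 + 5·(-846) = -5906
q[11] = -(-5906) + 5·1676 = 14286

14286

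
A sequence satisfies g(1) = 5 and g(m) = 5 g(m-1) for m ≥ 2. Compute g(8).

g(2) = 5(5) = 25
g(3) = 5(25) = 125
g(4) = 5(125) = 625
g(5) = 5(625) = 3125
g(6) = 5(3125) = 15625
g(7) = 5(15625) = 78125
g(8) = 5(78125) = 390625

390625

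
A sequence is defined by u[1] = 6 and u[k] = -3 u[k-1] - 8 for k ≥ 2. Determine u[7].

u[2] = -3·6 - 8 = -26
u[3] = -3·(-26) - 8 = 70
u[4] = -3·70 - 8 = -218
u[5] = -3·(-218) - 8 = 646
u[6] = -3·646 - 8 = -1946
u[7] = -3·(-1946) - 8 = 5830

5830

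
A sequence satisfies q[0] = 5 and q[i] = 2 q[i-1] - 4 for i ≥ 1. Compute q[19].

The fixed point is -4/(1 - 2) = 4, so q[i] - 4 = 2(q[i-1] - 4).
Hence q[i] = 1·2^i + 4.
q[19] = 1·2^{19} + 4 = 1·524288 + 4 = 524292.

524292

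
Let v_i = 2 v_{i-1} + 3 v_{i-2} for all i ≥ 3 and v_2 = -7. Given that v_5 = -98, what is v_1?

2

Let v_1 = z.
v_3 = -14 + 3z
v_4 = -49 + 6z
v_5 = -140 + 21z
So -140 + 21z = -98, giving z = 2.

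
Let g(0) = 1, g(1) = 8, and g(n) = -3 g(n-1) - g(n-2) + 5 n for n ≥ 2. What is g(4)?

g(2) = -3·8 - 1 + 10 = -15
g(3) = -3·(-15) - 8 + 15 = 52
g(4) = -3·52 - (-15) + 20 = -121

-121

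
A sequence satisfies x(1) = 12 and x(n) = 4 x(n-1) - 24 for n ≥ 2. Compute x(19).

274877906952

The fixed point is -24/(1 - 4) = 8, so x(n) - 8 = 4(x(n-1) - 8).
Hence x(n) = 4·4^{n-1} + 8.
x(19) = 4·4^{18} + 8 = 4·68719476736 + 8 = 274877906952.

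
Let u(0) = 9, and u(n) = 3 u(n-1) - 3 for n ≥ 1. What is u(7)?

u(1) = 3·9 - 3 = 24
u(2) = 3·24 - 3 = 69
u(3) = 3·69 - 3 = 204
u(4) = 3·204 - 3 = 609
u(5) = 3·609 - 3 = 1824
u(6) = 3·1824 - 3 = 5469
u(7) = 3·5469 - 3 = 16404

16404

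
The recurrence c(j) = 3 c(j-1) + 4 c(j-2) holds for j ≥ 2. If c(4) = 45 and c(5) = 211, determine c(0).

Rearranging, c(j-2) = (c(j) - 3 c(j-1)) / 4.
c(3) = (211 - 3(45)) / 4 = 76/4 = 19
c(2) = (45 - 3(19)) / 4 = -12/4 = -3
c(1) = (19 - 3(-3)) / 4 = 28/4 = 7
c(0) = (-3 - 3(7)) / 4 = -24/4 = -6

-6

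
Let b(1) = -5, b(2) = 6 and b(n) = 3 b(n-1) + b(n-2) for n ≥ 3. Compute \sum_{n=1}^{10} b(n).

b(3) = 3*6 + (-5) = 13
b(4) = 3*13 + 6 = 45
b(5) = 3*45 + 13 = 148
b(6) = 3*148 + 45 = 489
b(7) = 3*489 + 148 = 1615
b(8) = 3*1615 + 489 = 5334
b(9) = 3*5334 + 1615 = 17617
b(10) = 3*17617 + 5334 = 58185
Sum = (-5) + 6 + 13 + 45 + 148 + 489 + 1615 + 5334 + 17617 + 58185 = 83447

83447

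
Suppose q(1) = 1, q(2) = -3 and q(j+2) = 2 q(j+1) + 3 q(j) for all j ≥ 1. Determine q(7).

-363

q(3) = 2·(-3) + 3·1 = -3
q(4) = 2·(-3) + 3·(-3) = -15
q(5) = 2·(-15) + 3·(-3) = -39
q(6) = 2·(-39) + 3·(-15) = -123
q(7) = 2·(-123) + 3·(-39) = -363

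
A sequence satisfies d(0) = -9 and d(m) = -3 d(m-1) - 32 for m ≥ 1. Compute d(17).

129140155

The fixed point is -32/(1 + 3) = -8, so d(m) + 8 = -3(d(m-1) + 8).
Hence d(m) = -1·(-3)^m - 8.
d(17) = -1·(-3)^{17} - 8 = -1·-129140163 - 8 = 129140155.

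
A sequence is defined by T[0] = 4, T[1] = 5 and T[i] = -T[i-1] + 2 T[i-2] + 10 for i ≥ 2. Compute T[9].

-365

T[2] = -5 + 2(4) + 10 = 13
T[3] = -13 + 2(5) + 10 = 7
T[4] = -7 + 2(13) + 10 = 29
T[5] = -29 + 2(7) + 10 = -5
T[6] = -(-5) + 2(29) + 10 = 73
T[7] = -73 + 2(-5) + 10 = -73
T[8] = -(-73) + 2(73) + 10 = 229
T[9] = -229 + 2(-73) + 10 = -365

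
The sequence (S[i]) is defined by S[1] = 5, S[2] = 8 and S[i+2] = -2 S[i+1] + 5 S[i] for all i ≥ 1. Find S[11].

S[3] = -2(8) + 5(5) = 9
S[4] = -2(9) + 5(8) = 22
S[5] = -2(22) + 5(9) = 1
S[6] = -2(1) + 5(22) = 108
S[7] = -2(108) + 5(1) = -211
S[8] = -2(-211) + 5(108) = 962
S[9] = -2(962) + 5(-211) = -2979
S[10] = -2(-2979) + 5(962) = 10768
S[11] = -2(10768) + 5(-2979) = -36431

-36431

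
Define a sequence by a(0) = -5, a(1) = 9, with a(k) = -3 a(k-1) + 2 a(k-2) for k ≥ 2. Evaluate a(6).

-5845

a(2) = -3·9 + 2·(-5) = -37
a(3) = -3·(-37) + 2·9 = 129
a(4) = -3·129 + 2·(-37) = -461
a(5) = -3·(-461) + 2·129 = 1641
a(6) = -3·1641 + 2·(-461) = -5845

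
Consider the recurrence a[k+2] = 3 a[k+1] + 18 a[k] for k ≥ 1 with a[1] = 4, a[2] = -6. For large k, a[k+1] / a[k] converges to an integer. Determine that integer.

6

The characteristic equation is r^2 - 3r - 18 = 0, which factors as (r - 6)(r + 3) = 0.
So the roots are 6 and -3. Since |6| > |-3| and the coefficient of 6^k is non-zero, the ratio tends to 6.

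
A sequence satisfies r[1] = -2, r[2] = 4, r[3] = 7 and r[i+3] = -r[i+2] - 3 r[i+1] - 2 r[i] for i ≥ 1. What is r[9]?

r[4] = -7 - 3(4) - 2(-2) = -15
r[5] = -(-15) - 3(7) - 2(4) = -14
r[6] = -(-14) - 3(-15) - 2(7) = 45
r[7] = -45 - 3(-14) - 2(-15) = 27
r[8] = -27 - 3(45) - 2(-14) = -134
r[9] = -(-134) - 3(27) - 2(45) = -37

-37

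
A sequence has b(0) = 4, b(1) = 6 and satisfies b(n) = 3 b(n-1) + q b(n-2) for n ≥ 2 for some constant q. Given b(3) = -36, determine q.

b(2) = 18 + 4q
b(3) = 54 + 18q
So 54 + 18q = -36, giving q = -5.

-5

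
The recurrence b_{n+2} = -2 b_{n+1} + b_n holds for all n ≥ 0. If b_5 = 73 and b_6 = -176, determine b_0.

Rearranging, b_{n-2} = b_n + 2 b_{n-1}.
b_4 = -176 + 2*73 = -30
b_3 = 73 + 2*(-30) = 13
b_2 = -30 + 2*13 = -4
b_1 = 13 + 2*(-4) = 5
b_0 = -4 + 2*5 = 6

6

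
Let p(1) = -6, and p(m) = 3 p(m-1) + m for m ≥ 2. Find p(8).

p(2) = 3*(-6) + 2 = -16
p(3) = 3*(-16) + 3 = -45
p(4) = 3*(-45) + 4 = -131
p(5) = 3*(-131) + 5 = -388
p(6) = 3*(-388) + 6 = -1158
p(7) = 3*(-1158) + 7 = -3467
p(8) = 3*(-3467) + 8 = -10393

-10393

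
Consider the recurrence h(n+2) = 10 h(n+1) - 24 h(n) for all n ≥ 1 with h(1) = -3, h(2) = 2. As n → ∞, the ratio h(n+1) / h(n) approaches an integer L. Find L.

6

The characteristic equation is r^2 - 10r + 24 = 0, which factors as (r - 6)(r - 4) = 0.
So the roots are 6 and 4. Since |6| > |4| and the coefficient of 6^n is non-zero, the ratio tends to 6.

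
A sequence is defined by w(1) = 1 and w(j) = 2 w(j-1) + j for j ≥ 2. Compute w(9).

w(2) = 2(1) + 2 = 4
w(3) = 2(4) + 3 = 11
w(4) = 2(11) + 4 = 26
w(5) = 2(26) + 5 = 57
w(6) = 2(57) + 6 = 120
w(7) = 2(120) + 7 = 247
w(8) = 2(247) + 8 = 502
w(9) = 2(502) + 9 = 1013

1013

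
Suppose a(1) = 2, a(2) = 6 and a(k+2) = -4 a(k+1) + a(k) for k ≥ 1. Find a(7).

-7142

a(3) = -4·6 + 2 = -22
a(4) = -4·(-22) + 6 = 94
a(5) = -4·94 + (-22) = -398
a(6) = -4·(-398) + 94 = 1686
a(7) = -4·1686 + (-398) = -7142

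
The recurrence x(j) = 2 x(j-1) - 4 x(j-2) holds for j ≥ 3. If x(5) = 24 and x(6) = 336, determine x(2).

-3

Rearranging, x(j-2) = (x(j) - 2 x(j-1)) / -4.
x(4) = (336 - 2*24) / -4 = 288/-4 = -72
x(3) = (24 - 2*(-72)) / -4 = 168/-4 = -42
x(2) = (-72 - 2*(-42)) / -4 = 12/-4 = -3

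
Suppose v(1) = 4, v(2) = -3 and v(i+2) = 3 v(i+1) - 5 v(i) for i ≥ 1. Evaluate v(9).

979

v(3) = 3(-3) - 5(4) = -29
v(4) = 3(-29) - 5(-3) = -72
v(5) = 3(-72) - 5(-29) = -71
v(6) = 3(-71) - 5(-72) = 147
v(7) = 3(147) - 5(-71) = 796
v(8) = 3(796) - 5(147) = 1653
v(9) = 3(1653) - 5(796) = 979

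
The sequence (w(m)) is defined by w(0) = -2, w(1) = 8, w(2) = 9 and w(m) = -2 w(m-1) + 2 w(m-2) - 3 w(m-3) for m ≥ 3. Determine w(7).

w(3) = -2·9 + 2·8 - 3·(-2) = 4
w(4) = -2·4 + 2·9 - 3·8 = -14
w(5) = -2·(-14) + 2·4 - 3·9 = 9
w(6) = -2·9 + 2·(-14) - 3·4 = -58
w(7) = -2·(-58) + 2·9 - 3·(-14) = 176

176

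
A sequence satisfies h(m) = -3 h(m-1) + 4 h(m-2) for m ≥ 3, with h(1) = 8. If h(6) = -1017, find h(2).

3

Let h(2) = z.
h(3) = 32 - 3z
h(4) = -96 + 13z
h(5) = 416 - 51z
h(6) = -1632 + 205z
So -1632 + 205z = -1017, giving z = 3.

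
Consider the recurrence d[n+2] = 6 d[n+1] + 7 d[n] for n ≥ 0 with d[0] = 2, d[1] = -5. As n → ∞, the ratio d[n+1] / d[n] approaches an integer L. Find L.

7

The characteristic equation is r^2 - 6r - 7 = 0, which factors as (r - 7)(r + 1) = 0.
So the roots are 7 and -1. Since |7| > |-1| and the coefficient of 7^n is non-zero, the ratio tends to 7.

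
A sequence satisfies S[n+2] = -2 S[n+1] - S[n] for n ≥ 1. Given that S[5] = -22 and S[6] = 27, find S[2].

7

Rearranging, S[n-2] = -(S[n] + 2 S[n-1]).
S[4] = -(27 + 2·(-22)) = 17
S[3] = -(-22 + 2·17) = -12
S[2] = -(17 + 2·(-12)) = 7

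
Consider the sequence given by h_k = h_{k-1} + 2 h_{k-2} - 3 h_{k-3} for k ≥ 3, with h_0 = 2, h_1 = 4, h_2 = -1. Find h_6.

h_3 = (-1) + 2*4 - 3*2 = 1
h_4 = 1 + 2*(-1) - 3*4 = -13
h_5 = (-13) + 2*1 - 3*(-1) = -8
h_6 = (-8) + 2*(-13) - 3*1 = -37

-37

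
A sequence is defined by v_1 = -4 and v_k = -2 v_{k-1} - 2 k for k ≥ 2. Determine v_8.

364

v_2 = -2·(-4) - 4 = 4
v_3 = -2·4 - 6 = -14
v_4 = -2·(-14) - 8 = 20
v_5 = -2·20 - 10 = -50
v_6 = -2·(-50) - 12 = 88
v_7 = -2·88 - 14 = -190
v_8 = -2·(-190) - 16 = 364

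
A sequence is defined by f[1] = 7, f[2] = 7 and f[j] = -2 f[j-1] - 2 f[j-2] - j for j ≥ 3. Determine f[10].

f[3] = -2*7 - 2*7 - 3 = -31
f[4] = -2*(-31) - 2*7 - 4 = 44
f[5] = -2*44 - 2*(-31) - 5 = -31
f[6] = -2*(-31) - 2*44 - 6 = -32
f[7] = -2*(-32) - 2*(-31) - 7 = 119
f[8] = -2*119 - 2*(-32) - 8 = -182
f[9] = -2*(-182) - 2*119 - 9 = 117
f[10] = -2*117 - 2*(-182) - 10 = 120

120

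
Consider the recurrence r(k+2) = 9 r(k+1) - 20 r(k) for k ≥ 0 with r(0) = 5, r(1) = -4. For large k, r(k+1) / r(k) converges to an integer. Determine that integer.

The characteristic equation is r^2 - 9r + 20 = 0, which factors as (r - 5)(r - 4) = 0.
So the roots are 5 and 4. Since |5| > |4| and the coefficient of 5^k is non-zero, the ratio tends to 5.

5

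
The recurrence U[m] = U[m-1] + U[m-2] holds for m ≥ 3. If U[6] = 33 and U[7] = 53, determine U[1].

Rearranging, U[m-2] = U[m] - U[m-1].
U[5] = 53 - 33 = 20
U[4] = 33 - 20 = 13
U[3] = 20 - 13 = 7
U[2] = 13 - 7 = 6
U[1] = 7 - 6 = 1

1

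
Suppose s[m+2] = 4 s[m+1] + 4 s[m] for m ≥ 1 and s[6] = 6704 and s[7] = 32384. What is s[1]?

9

Rearranging, s[m-2] = (s[m] - 4 s[m-1]) / 4.
s[5] = (32384 - 4(6704)) / 4 = 5568/4 = 1392
s[4] = (6704 - 4(1392)) / 4 = 1136/4 = 284
s[3] = (1392 - 4(284)) / 4 = 256/4 = 64
s[2] = (284 - 4(64)) / 4 = 28/4 = 7
s[1] = (64 - 4(7)) / 4 = 36/4 = 9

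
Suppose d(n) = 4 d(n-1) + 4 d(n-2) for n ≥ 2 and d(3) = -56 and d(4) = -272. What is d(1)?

-2

Rearranging, d(n-2) = (d(n) - 4 d(n-1)) / 4.
d(2) = (-272 - 4*(-56)) / 4 = -48/4 = -12
d(1) = (-56 - 4*(-12)) / 4 = -8/4 = -2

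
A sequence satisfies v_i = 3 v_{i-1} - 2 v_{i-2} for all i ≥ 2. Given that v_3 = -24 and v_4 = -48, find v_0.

-3

Rearranging, v_{i-2} = (v_i - 3 v_{i-1}) / -2.
v_2 = (-48 - 3·(-24)) / -2 = 24/-2 = -12
v_1 = (-24 - 3·(-12)) / -2 = 12/-2 = -6
v_0 = (-12 - 3·(-6)) / -2 = 6/-2 = -3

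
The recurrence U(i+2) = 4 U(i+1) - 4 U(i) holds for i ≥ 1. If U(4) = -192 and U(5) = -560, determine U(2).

-4

Rearranging, U(i-2) = (U(i) - 4 U(i-1)) / -4.
U(3) = (-560 - 4(-192)) / -4 = 208/-4 = -52
U(2) = (-192 - 4(-52)) / -4 = 16/-4 = -4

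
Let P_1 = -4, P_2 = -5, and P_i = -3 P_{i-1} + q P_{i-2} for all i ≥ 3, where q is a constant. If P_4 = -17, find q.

P_3 = 15 - 4q
P_4 = -45 + 7q
So -45 + 7q = -17, giving q = 4.

4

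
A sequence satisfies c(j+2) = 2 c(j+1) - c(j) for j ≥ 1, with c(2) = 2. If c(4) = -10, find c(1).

Let c(1) = w.
c(3) = 4 - w
c(4) = 6 - 2w
So 6 - 2w = -10, giving w = 8.

8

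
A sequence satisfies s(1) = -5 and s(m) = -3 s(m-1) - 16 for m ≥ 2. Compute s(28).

The fixed point is -16/(1 + 3) = -4, so s(m) + 4 = -3(s(m-1) + 4).
Hence s(m) = -1·(-3)^{m-1} - 4.
s(28) = -1·(-3)^{27} - 4 = -1·-7625597484987 - 4 = 7625597484983.

7625597484983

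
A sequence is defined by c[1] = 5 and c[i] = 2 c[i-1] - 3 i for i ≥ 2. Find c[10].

-2012

c[2] = 2*5 - 6 = 4
c[3] = 2*4 - 9 = -1
c[4] = 2*(-1) - 12 = -14
c[5] = 2*(-14) - 15 = -43
c[6] = 2*(-43) - 18 = -104
c[7] = 2*(-104) - 21 = -229
c[8] = 2*(-229) - 24 = -482
c[9] = 2*(-482) - 27 = -991
c[10] = 2*(-991) - 30 = -2012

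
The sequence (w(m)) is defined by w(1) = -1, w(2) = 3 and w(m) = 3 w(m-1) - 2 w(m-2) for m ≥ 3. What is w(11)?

4091

w(3) = 3·3 - 2·(-1) = 11
w(4) = 3·11 - 2·3 = 27
w(5) = 3·27 - 2·11 = 59
w(6) = 3·59 - 2·27 = 123
w(7) = 3·123 - 2·59 = 251
w(8) = 3·251 - 2·123 = 507
w(9) = 3·507 - 2·251 = 1019
w(10) = 3·1019 - 2·507 = 2043
w(11) = 3·2043 - 2·1019 = 4091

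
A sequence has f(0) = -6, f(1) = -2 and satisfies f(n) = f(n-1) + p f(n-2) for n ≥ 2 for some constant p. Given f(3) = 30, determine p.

-4

f(2) = -2 - 6p
f(3) = -2 - 8p
So -2 - 8p = 30, giving p = -4.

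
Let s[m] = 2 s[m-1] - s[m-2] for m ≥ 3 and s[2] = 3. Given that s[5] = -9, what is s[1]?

Let s[1] = x.
s[3] = 6 - x
s[4] = 9 - 2x
s[5] = 12 - 3x
So 12 - 3x = -9, giving x = 7.

7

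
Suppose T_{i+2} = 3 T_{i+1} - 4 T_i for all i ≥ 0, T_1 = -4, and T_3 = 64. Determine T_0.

Let T_0 = v.
T_2 = -12 - 4v
T_3 = -20 - 12v
So -20 - 12v = 64, giving v = -7.

-7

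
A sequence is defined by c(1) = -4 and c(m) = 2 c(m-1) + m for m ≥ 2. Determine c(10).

c(2) = 2(-4) + 2 = -6
c(3) = 2(-6) + 3 = -9
c(4) = 2(-9) + 4 = -14
c(5) = 2(-14) + 5 = -23
c(6) = 2(-23) + 6 = -40
c(7) = 2(-40) + 7 = -73
c(8) = 2(-73) + 8 = -138
c(9) = 2(-138) + 9 = -267
c(10) = 2(-267) + 10 = -524

-524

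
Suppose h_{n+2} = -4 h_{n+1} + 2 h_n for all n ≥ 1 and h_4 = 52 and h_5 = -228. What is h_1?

Rearranging, h_{n-2} = (h_n + 4 h_{n-1}) / 2.
h_3 = (-228 + 4*52) / 2 = -20/2 = -10
h_2 = (52 + 4*(-10)) / 2 = 12/2 = 6
h_1 = (-10 + 4*6) / 2 = 14/2 = 7

7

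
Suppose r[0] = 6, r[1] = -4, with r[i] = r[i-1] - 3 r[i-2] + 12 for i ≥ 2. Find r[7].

-196

r[2] = (-4) - 3(6) + 12 = -10
r[3] = (-10) - 3(-4) + 12 = 14
r[4] = 14 - 3(-10) + 12 = 56
r[5] = 56 - 3(14) + 12 = 26
r[6] = 26 - 3(56) + 12 = -130
r[7] = (-130) - 3(26) + 12 = -196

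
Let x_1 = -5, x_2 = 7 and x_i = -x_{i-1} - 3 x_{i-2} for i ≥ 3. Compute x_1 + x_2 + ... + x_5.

-14

x_3 = -7 - 3(-5) = 8
x_4 = -8 - 3(7) = -29
x_5 = -(-29) - 3(8) = 5
Sum = (-5) + 7 + 8 + (-29) + 5 = -14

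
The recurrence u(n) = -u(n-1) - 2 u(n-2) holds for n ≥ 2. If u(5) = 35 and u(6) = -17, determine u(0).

-6

Rearranging, u(n-2) = (u(n) + u(n-1)) / -2.
u(4) = (-17 + 35) / -2 = 18/-2 = -9
u(3) = (35 + (-9)) / -2 = 26/-2 = -13
u(2) = (-9 + (-13)) / -2 = -22/-2 = 11
u(1) = (-13 + 11) / -2 = -2/-2 = 1
u(0) = (11 + 1) / -2 = 12/-2 = -6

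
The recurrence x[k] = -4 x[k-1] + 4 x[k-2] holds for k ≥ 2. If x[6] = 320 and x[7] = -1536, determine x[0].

Rearranging, x[k-2] = (x[k] + 4 x[k-1]) / 4.
x[5] = (-1536 + 4*320) / 4 = -256/4 = -64
x[4] = (320 + 4*(-64)) / 4 = 64/4 = 16
x[3] = (-64 + 4*16) / 4 = 0/4 = 0
x[2] = (16 + 4*0) / 4 = 16/4 = 4
x[1] = (0 + 4*4) / 4 = 16/4 = 4
x[0] = (4 + 4*4) / 4 = 20/4 = 5

5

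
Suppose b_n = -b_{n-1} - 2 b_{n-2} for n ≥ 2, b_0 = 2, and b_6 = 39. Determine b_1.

Let b_1 = x.
b_2 = -4 - x
b_3 = 4 - x
b_4 = 4 + 3x
b_5 = -12 - x
b_6 = 4 - 5x
So 4 - 5x = 39, giving x = -7.

-7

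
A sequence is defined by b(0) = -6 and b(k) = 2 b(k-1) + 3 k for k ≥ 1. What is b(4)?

b(1) = 2·(-6) + 3 = -9
b(2) = 2·(-9) + 6 = -12
b(3) = 2·(-12) + 9 = -15
b(4) = 2·(-15) + 12 = -18

-18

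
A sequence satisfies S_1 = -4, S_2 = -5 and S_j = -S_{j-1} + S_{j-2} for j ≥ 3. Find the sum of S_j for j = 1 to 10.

S_3 = -(-5) + (-4) = 1
S_4 = -1 + (-5) = -6
S_5 = -(-6) + 1 = 7
S_6 = -7 + (-6) = -13
S_7 = -(-13) + 7 = 20
S_8 = -20 + (-13) = -33
S_9 = -(-33) + 20 = 53
S_{10} = -53 + (-33) = -86
Sum = (-4) + (-5) + 1 + (-6) + 7 + (-13) + 20 + (-33) + 53 + (-86) = -66

-66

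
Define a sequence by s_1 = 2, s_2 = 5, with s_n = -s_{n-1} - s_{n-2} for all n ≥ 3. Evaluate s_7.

s_3 = -5 - 2 = -7
s_4 = -(-7) - 5 = 2
s_5 = -2 - (-7) = 5
s_6 = -5 - 2 = -7
s_7 = -(-7) - 5 = 2

2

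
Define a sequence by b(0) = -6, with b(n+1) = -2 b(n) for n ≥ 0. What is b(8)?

-1536

b(1) = -2(-6) = 12
b(2) = -2(12) = -24
b(3) = -2(-24) = 48
b(4) = -2(48) = -96
b(5) = -2(-96) = 192
b(6) = -2(192) = -384
b(7) = -2(-384) = 768
b(8) = -2(768) = -1536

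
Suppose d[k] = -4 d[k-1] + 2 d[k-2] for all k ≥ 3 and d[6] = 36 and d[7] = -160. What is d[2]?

Rearranging, d[k-2] = (d[k] + 4 d[k-1]) / 2.
d[5] = (-160 + 4(36)) / 2 = -16/2 = -8
d[4] = (36 + 4(-8)) / 2 = 4/2 = 2
d[3] = (-8 + 4(2)) / 2 = 0/2 = 0
d[2] = (2 + 4(0)) / 2 = 2/2 = 1

1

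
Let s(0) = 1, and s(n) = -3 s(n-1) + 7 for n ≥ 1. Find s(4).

-59

s(1) = -3*1 + 7 = 4
s(2) = -3*4 + 7 = -5
s(3) = -3*(-5) + 7 = 22
s(4) = -3*22 + 7 = -59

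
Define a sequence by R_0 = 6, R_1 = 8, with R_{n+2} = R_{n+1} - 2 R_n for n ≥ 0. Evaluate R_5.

R_2 = 8 - 2·6 = -4
R_3 = (-4) - 2·8 = -20
R_4 = (-20) - 2·(-4) = -12
R_5 = (-12) - 2·(-20) = 28

28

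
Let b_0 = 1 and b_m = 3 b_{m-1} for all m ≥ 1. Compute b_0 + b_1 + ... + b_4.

121

b_1 = 3*1 = 3
b_2 = 3*3 = 9
b_3 = 3*9 = 27
b_4 = 3*27 = 81
Sum = 1 + 3 + 9 + 27 + 81 = 121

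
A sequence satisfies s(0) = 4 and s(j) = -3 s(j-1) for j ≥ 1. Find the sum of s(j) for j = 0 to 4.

244

s(1) = -3·4 = -12
s(2) = -3·(-12) = 36
s(3) = -3·36 = -108
s(4) = -3·(-108) = 324
Sum = 4 + (-12) + 36 + (-108) + 324 = 244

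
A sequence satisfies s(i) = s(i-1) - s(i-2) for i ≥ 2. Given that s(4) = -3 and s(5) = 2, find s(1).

3

Rearranging, s(i-2) = -(s(i) - s(i-1)).
s(3) = -(2 - (-3)) = -5
s(2) = -(-3 - (-5)) = -2
s(1) = -(-5 - (-2)) = 3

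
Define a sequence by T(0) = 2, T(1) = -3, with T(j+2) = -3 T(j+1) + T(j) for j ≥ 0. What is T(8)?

T(2) = -3(-3) + 2 = 11
T(3) = -3(11) + (-3) = -36
T(4) = -3(-36) + 11 = 119
T(5) = -3(119) + (-36) = -393
T(6) = -3(-393) + 119 = 1298
T(7) = -3(1298) + (-393) = -4287
T(8) = -3(-4287) + 1298 = 14159

14159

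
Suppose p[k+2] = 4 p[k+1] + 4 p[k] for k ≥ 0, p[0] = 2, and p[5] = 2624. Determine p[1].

4

Let p[1] = x.
p[2] = 8 + 4x
p[3] = 32 + 20x
p[4] = 160 + 96x
p[5] = 768 + 464x
So 768 + 464x = 2624, giving x = 4.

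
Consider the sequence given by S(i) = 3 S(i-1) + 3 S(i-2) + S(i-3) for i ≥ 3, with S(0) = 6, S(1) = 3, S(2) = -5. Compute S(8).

-2354

S(3) = 3(-5) + 3(3) + 6 = 0
S(4) = 3(0) + 3(-5) + 3 = -12
S(5) = 3(-12) + 3(0) + (-5) = -41
S(6) = 3(-41) + 3(-12) + 0 = -159
S(7) = 3(-159) + 3(-41) + (-12) = -612
S(8) = 3(-612) + 3(-159) + (-41) = -2354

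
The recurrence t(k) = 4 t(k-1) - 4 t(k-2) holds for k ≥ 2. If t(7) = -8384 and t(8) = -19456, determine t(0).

8

Rearranging, t(k-2) = (t(k) - 4 t(k-1)) / -4.
t(6) = (-19456 - 4·(-8384)) / -4 = 14080/-4 = -3520
t(5) = (-8384 - 4·(-3520)) / -4 = 5696/-4 = -1424
t(4) = (-3520 - 4·(-1424)) / -4 = 2176/-4 = -544
t(3) = (-1424 - 4·(-544)) / -4 = 752/-4 = -188
t(2) = (-544 - 4·(-188)) / -4 = 208/-4 = -52
t(1) = (-188 - 4·(-52)) / -4 = 20/-4 = -5
t(0) = (-52 - 4·(-5)) / -4 = -32/-4 = 8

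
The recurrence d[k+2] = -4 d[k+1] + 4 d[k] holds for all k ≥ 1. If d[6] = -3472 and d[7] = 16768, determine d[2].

-5

Rearranging, d[k-2] = (d[k] + 4 d[k-1]) / 4.
d[5] = (16768 + 4·(-3472)) / 4 = 2880/4 = 720
d[4] = (-3472 + 4·720) / 4 = -592/4 = -148
d[3] = (720 + 4·(-148)) / 4 = 128/4 = 32
d[2] = (-148 + 4·32) / 4 = -20/4 = -5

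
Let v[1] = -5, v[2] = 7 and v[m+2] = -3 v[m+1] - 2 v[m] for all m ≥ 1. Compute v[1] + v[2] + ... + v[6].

v[3] = -3*7 - 2*(-5) = -11
v[4] = -3*(-11) - 2*7 = 19
v[5] = -3*19 - 2*(-11) = -35
v[6] = -3*(-35) - 2*19 = 67
Sum = (-5) + 7 + (-11) + 19 + (-35) + 67 = 42

42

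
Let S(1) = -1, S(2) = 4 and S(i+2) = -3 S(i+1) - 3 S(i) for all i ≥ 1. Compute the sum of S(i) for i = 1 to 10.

S(3) = -3·4 - 3·(-1) = -9
S(4) = -3·(-9) - 3·4 = 15
S(5) = -3·15 - 3·(-9) = -18
S(6) = -3·(-18) - 3·15 = 9
S(7) = -3·9 - 3·(-18) = 27
S(8) = -3·27 - 3·9 = -108
S(9) = -3·(-108) - 3·27 = 243
S(10) = -3·243 - 3·(-108) = -405
Sum = (-1) + 4 + (-9) + 15 + (-18) + 9 + 27 + (-108) + 243 + (-405) = -243

-243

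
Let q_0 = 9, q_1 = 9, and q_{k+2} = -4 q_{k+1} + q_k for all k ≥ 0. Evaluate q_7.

q_2 = -4(9) + 9 = -27
q_3 = -4(-27) + 9 = 117
q_4 = -4(117) + (-27) = -495
q_5 = -4(-495) + 117 = 2097
q_6 = -4(2097) + (-495) = -8883
q_7 = -4(-8883) + 2097 = 37629

37629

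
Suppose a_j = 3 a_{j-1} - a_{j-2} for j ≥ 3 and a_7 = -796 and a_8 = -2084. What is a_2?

-4

Rearranging, a_{j-2} = -(a_j - 3 a_{j-1}).
a_6 = -(-2084 - 3·(-796)) = -304
a_5 = -(-796 - 3·(-304)) = -116
a_4 = -(-304 - 3·(-116)) = -44
a_3 = -(-116 - 3·(-44)) = -16
a_2 = -(-44 - 3·(-16)) = -4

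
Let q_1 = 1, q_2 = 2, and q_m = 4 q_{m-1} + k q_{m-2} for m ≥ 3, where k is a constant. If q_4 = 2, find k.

-5

q_3 = 8 + k
q_4 = 32 + 6k
So 32 + 6k = 2, giving k = -5.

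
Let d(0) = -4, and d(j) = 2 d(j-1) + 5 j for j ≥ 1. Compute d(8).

1486

d(1) = 2·(-4) + 5 = -3
d(2) = 2·(-3) + 10 = 4
d(3) = 2·4 + 15 = 23
d(4) = 2·23 + 20 = 66
d(5) = 2·66 + 25 = 157
d(6) = 2·157 + 30 = 344
d(7) = 2·344 + 35 = 723
d(8) = 2·723 + 40 = 1486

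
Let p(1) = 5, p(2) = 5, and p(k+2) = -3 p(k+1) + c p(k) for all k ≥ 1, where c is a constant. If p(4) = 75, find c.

p(3) = -15 + 5c
p(4) = 45 - 10c
So 45 - 10c = 75, giving c = -3.

-3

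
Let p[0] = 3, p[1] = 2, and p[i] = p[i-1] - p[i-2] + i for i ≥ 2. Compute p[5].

8

p[2] = 2 - 3 + 2 = 1
p[3] = 1 - 2 + 3 = 2
p[4] = 2 - 1 + 4 = 5
p[5] = 5 - 2 + 5 = 8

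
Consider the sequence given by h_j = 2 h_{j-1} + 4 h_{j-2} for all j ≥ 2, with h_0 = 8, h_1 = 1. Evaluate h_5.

h_2 = 2·1 + 4·8 = 34
h_3 = 2·34 + 4·1 = 72
h_4 = 2·72 + 4·34 = 280
h_5 = 2·280 + 4·72 = 848

848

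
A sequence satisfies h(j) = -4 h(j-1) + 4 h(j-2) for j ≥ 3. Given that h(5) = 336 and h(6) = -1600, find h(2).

Rearranging, h(j-2) = (h(j) + 4 h(j-1)) / 4.
h(4) = (-1600 + 4·336) / 4 = -256/4 = -64
h(3) = (336 + 4·(-64)) / 4 = 80/4 = 20
h(2) = (-64 + 4·20) / 4 = 16/4 = 4

4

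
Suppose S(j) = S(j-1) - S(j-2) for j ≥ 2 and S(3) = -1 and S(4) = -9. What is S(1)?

9

Rearranging, S(j-2) = -(S(j) - S(j-1)).
S(2) = -(-9 - (-1)) = 8
S(1) = -(-1 - 8) = 9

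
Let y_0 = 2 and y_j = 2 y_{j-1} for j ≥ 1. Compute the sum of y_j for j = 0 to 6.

254

y_1 = 2*2 = 4
y_2 = 2*4 = 8
y_3 = 2*8 = 16
y_4 = 2*16 = 32
y_5 = 2*32 = 64
y_6 = 2*64 = 128
Sum = 2 + 4 + 8 + 16 + 32 + 64 + 128 = 254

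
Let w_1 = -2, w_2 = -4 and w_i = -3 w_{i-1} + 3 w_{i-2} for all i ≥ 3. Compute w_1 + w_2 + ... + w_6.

-336

w_3 = -3(-4) + 3(-2) = 6
w_4 = -3(6) + 3(-4) = -30
w_5 = -3(-30) + 3(6) = 108
w_6 = -3(108) + 3(-30) = -414
Sum = (-2) + (-4) + 6 + (-30) + 108 + (-414) = -336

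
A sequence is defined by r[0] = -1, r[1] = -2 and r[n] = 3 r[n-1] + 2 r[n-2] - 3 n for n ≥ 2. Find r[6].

r[2] = 3(-2) + 2(-1) - 6 = -14
r[3] = 3(-14) + 2(-2) - 9 = -55
r[4] = 3(-55) + 2(-14) - 12 = -205
r[5] = 3(-205) + 2(-55) - 15 = -740
r[6] = 3(-740) + 2(-205) - 18 = -2648

-2648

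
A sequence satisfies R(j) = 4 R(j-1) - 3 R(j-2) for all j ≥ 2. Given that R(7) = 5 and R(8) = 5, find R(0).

Rearranging, R(j-2) = (R(j) - 4 R(j-1)) / -3.
R(6) = (5 - 4*5) / -3 = -15/-3 = 5
R(5) = (5 - 4*5) / -3 = -15/-3 = 5
R(4) = (5 - 4*5) / -3 = -15/-3 = 5
R(3) = (5 - 4*5) / -3 = -15/-3 = 5
R(2) = (5 - 4*5) / -3 = -15/-3 = 5
R(1) = (5 - 4*5) / -3 = -15/-3 = 5
R(0) = (5 - 4*5) / -3 = -15/-3 = 5

5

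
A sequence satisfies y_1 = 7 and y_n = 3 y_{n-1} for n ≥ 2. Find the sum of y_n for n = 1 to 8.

22960

y_2 = 3·7 = 21
y_3 = 3·21 = 63
y_4 = 3·63 = 189
y_5 = 3·189 = 567
y_6 = 3·567 = 1701
y_7 = 3·1701 = 5103
y_8 = 3·5103 = 15309
Sum = 7 + 21 + 63 + 189 + 567 + 1701 + 5103 + 15309 = 22960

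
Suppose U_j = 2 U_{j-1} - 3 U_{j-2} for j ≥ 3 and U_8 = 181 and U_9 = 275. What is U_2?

Rearranging, U_{j-2} = (U_j - 2 U_{j-1}) / -3.
U_7 = (275 - 2(181)) / -3 = -87/-3 = 29
U_6 = (181 - 2(29)) / -3 = 123/-3 = -41
U_5 = (29 - 2(-41)) / -3 = 111/-3 = -37
U_4 = (-41 - 2(-37)) / -3 = 33/-3 = -11
U_3 = (-37 - 2(-11)) / -3 = -15/-3 = 5
U_2 = (-11 - 2(5)) / -3 = -21/-3 = 7

7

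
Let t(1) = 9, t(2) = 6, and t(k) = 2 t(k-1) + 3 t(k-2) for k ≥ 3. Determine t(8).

8196

t(3) = 2(6) + 3(9) = 39
t(4) = 2(39) + 3(6) = 96
t(5) = 2(96) + 3(39) = 309
t(6) = 2(309) + 3(96) = 906
t(7) = 2(906) + 3(309) = 2739
t(8) = 2(2739) + 3(906) = 8196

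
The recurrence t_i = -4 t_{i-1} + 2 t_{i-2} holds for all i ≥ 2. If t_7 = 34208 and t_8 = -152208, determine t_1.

Rearranging, t_{i-2} = (t_i + 4 t_{i-1}) / 2.
t_6 = (-152208 + 4(34208)) / 2 = -15376/2 = -7688
t_5 = (34208 + 4(-7688)) / 2 = 3456/2 = 1728
t_4 = (-7688 + 4(1728)) / 2 = -776/2 = -388
t_3 = (1728 + 4(-388)) / 2 = 176/2 = 88
t_2 = (-388 + 4(88)) / 2 = -36/2 = -18
t_1 = (88 + 4(-18)) / 2 = 16/2 = 8

8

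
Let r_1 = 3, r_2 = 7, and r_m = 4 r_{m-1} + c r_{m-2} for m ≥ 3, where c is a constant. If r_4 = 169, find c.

3

r_3 = 28 + 3c
r_4 = 112 + 19c
So 112 + 19c = 169, giving c = 3.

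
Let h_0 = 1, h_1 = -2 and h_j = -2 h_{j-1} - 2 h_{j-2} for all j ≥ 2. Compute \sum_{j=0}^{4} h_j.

h_2 = -2·(-2) - 2·1 = 2
h_3 = -2·2 - 2·(-2) = 0
h_4 = -2·0 - 2·2 = -4
Sum = 1 + (-2) + 2 + 0 + (-4) = -3

-3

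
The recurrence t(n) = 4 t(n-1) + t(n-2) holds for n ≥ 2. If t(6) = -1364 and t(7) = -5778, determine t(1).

Rearranging, t(n-2) = t(n) - 4 t(n-1).
t(5) = -5778 - 4*(-1364) = -322
t(4) = -1364 - 4*(-322) = -76
t(3) = -322 - 4*(-76) = -18
t(2) = -76 - 4*(-18) = -4
t(1) = -18 - 4*(-4) = -2

-2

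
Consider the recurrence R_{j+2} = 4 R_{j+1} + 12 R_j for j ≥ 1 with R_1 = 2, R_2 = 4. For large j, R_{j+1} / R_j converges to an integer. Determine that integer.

6

The characteristic equation is r^2 - 4r - 12 = 0, which factors as (r - 6)(r + 2) = 0.
So the roots are 6 and -2. Since |6| > |-2| and the coefficient of 6^j is non-zero, the ratio tends to 6.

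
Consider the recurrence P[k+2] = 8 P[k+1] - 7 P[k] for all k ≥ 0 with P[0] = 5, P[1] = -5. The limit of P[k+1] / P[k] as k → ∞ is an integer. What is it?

The characteristic equation is r^2 - 8r + 7 = 0, which factors as (r - 7)(r - 1) = 0.
So the roots are 7 and 1. Since |7| > |1| and the coefficient of 7^k is non-zero, the ratio tends to 7.

7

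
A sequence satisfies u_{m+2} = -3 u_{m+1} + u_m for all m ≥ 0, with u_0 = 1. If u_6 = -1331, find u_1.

4

Let u_1 = x.
u_2 = 1 - 3x
u_3 = -3 + 10x
u_4 = 10 - 33x
u_5 = -33 + 109x
u_6 = 109 - 360x
So 109 - 360x = -1331, giving x = 4.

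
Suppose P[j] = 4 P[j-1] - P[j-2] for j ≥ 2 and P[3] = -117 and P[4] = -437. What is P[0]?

3

Rearranging, P[j-2] = -(P[j] - 4 P[j-1]).
P[2] = -(-437 - 4·(-117)) = -31
P[1] = -(-117 - 4·(-31)) = -7
P[0] = -(-31 - 4·(-7)) = 3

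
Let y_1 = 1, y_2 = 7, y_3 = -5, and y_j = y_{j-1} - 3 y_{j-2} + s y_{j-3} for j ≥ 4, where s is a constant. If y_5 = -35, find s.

y_4 = -26 + s
y_5 = -11 + 8s
So -11 + 8s = -35, giving s = -3.

-3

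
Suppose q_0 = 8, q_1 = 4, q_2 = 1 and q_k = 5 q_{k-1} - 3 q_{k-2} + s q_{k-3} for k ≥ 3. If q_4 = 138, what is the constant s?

4

q_3 = -7 + 8s
q_4 = -38 + 44s
So -38 + 44s = 138, giving s = 4.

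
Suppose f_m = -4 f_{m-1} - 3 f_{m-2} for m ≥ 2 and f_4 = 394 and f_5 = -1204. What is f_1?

-4

Rearranging, f_{m-2} = (f_m + 4 f_{m-1}) / -3.
f_3 = (-1204 + 4(394)) / -3 = 372/-3 = -124
f_2 = (394 + 4(-124)) / -3 = -102/-3 = 34
f_1 = (-124 + 4(34)) / -3 = 12/-3 = -4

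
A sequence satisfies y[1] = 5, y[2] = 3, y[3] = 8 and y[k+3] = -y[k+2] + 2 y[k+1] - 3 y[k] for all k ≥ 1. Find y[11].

y[4] = -8 + 2·3 - 3·5 = -17
y[5] = -(-17) + 2·8 - 3·3 = 24
y[6] = -24 + 2·(-17) - 3·8 = -82
y[7] = -(-82) + 2·24 - 3·(-17) = 181
y[8] = -181 + 2·(-82) - 3·24 = -417
y[9] = -(-417) + 2·181 - 3·(-82) = 1025
y[10] = -1025 + 2·(-417) - 3·181 = -2402
y[11] = -(-2402) + 2·1025 - 3·(-417) = 5703

5703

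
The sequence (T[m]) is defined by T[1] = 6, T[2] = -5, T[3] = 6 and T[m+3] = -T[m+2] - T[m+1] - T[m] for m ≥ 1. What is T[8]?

T[4] = -6 - (-5) - 6 = -7
T[5] = -(-7) - 6 - (-5) = 6
T[6] = -6 - (-7) - 6 = -5
T[7] = -(-5) - 6 - (-7) = 6
T[8] = -6 - (-5) - 6 = -7

-7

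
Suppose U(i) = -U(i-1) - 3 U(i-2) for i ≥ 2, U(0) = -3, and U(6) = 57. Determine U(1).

-3

Let U(1) = z.
U(2) = 9 - z
U(3) = -9 - 2z
U(4) = -18 + 5z
U(5) = 45 + z
U(6) = 9 - 16z
So 9 - 16z = 57, giving z = -3.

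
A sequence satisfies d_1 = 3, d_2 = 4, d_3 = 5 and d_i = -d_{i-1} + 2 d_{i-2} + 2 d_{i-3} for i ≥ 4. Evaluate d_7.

d_4 = -5 + 2(4) + 2(3) = 9
d_5 = -9 + 2(5) + 2(4) = 9
d_6 = -9 + 2(9) + 2(5) = 19
d_7 = -19 + 2(9) + 2(9) = 17

17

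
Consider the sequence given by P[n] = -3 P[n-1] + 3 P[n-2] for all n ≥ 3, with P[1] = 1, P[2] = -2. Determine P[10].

P[3] = -3(-2) + 3(1) = 9
P[4] = -3(9) + 3(-2) = -33
P[5] = -3(-33) + 3(9) = 126
P[6] = -3(126) + 3(-33) = -477
P[7] = -3(-477) + 3(126) = 1809
P[8] = -3(1809) + 3(-477) = -6858
P[9] = -3(-6858) + 3(1809) = 26001
P[10] = -3(26001) + 3(-6858) = -98577

-98577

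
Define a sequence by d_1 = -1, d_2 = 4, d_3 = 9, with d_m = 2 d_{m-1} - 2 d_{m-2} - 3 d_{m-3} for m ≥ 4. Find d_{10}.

1093

d_4 = 2(9) - 2(4) - 3(-1) = 13
d_5 = 2(13) - 2(9) - 3(4) = -4
d_6 = 2(-4) - 2(13) - 3(9) = -61
d_7 = 2(-61) - 2(-4) - 3(13) = -153
d_8 = 2(-153) - 2(-61) - 3(-4) = -172
d_9 = 2(-172) - 2(-153) - 3(-61) = 145
d_{10} = 2(145) - 2(-172) - 3(-153) = 1093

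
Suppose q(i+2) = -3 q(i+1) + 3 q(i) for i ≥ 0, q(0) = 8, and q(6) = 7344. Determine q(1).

-5

Let q(1) = x.
q(2) = 24 - 3x
q(3) = -72 + 12x
q(4) = 288 - 45x
q(5) = -1080 + 171x
q(6) = 4104 - 648x
So 4104 - 648x = 7344, giving x = -5.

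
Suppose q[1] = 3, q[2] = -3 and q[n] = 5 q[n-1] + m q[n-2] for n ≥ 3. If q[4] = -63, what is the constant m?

q[3] = -15 + 3m
q[4] = -75 + 12m
So -75 + 12m = -63, giving m = 1.

1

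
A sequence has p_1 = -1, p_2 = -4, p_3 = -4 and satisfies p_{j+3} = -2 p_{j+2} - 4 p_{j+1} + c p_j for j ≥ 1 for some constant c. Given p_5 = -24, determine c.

p_4 = 24 - c
p_5 = -32 - 2c
So -32 - 2c = -24, giving c = -4.

-4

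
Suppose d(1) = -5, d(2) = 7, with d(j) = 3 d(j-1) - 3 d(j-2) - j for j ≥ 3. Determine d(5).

118

d(3) = 3*7 - 3*(-5) - 3 = 33
d(4) = 3*33 - 3*7 - 4 = 74
d(5) = 3*74 - 3*33 - 5 = 118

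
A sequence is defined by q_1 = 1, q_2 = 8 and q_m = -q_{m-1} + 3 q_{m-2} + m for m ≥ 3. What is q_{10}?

q_3 = -8 + 3(1) + 3 = -2
q_4 = -(-2) + 3(8) + 4 = 30
q_5 = -30 + 3(-2) + 5 = -31
q_6 = -(-31) + 3(30) + 6 = 127
q_7 = -127 + 3(-31) + 7 = -213
q_8 = -(-213) + 3(127) + 8 = 602
q_9 = -602 + 3(-213) + 9 = -1232
q_{10} = -(-1232) + 3(602) + 10 = 3048

3048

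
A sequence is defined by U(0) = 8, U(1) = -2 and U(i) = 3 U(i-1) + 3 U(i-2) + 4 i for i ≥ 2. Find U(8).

71810

U(2) = 3*(-2) + 3*8 + 8 = 26
U(3) = 3*26 + 3*(-2) + 12 = 84
U(4) = 3*84 + 3*26 + 16 = 346
U(5) = 3*346 + 3*84 + 20 = 1310
U(6) = 3*1310 + 3*346 + 24 = 4992
U(7) = 3*4992 + 3*1310 + 28 = 18934
U(8) = 3*18934 + 3*4992 + 32 = 71810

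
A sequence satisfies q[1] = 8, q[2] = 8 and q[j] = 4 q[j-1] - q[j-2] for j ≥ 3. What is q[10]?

q[3] = 4·8 - 8 = 24
q[4] = 4·24 - 8 = 88
q[5] = 4·88 - 24 = 328
q[6] = 4·328 - 88 = 1224
q[7] = 4·1224 - 328 = 4568
q[8] = 4·4568 - 1224 = 17048
q[9] = 4·17048 - 4568 = 63624
q[10] = 4·63624 - 17048 = 237448

237448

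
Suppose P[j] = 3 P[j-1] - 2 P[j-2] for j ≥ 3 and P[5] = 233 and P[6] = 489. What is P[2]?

Rearranging, P[j-2] = (P[j] - 3 P[j-1]) / -2.
P[4] = (489 - 3*233) / -2 = -210/-2 = 105
P[3] = (233 - 3*105) / -2 = -82/-2 = 41
P[2] = (105 - 3*41) / -2 = -18/-2 = 9

9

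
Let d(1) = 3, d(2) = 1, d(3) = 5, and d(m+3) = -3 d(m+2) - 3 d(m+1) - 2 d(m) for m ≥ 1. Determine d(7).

192

d(4) = -3*5 - 3*1 - 2*3 = -24
d(5) = -3*(-24) - 3*5 - 2*1 = 55
d(6) = -3*55 - 3*(-24) - 2*5 = -103
d(7) = -3*(-103) - 3*55 - 2*(-24) = 192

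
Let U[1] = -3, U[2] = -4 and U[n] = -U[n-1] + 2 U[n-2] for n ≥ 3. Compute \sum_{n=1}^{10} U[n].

U[3] = -(-4) + 2·(-3) = -2
U[4] = -(-2) + 2·(-4) = -6
U[5] = -(-6) + 2·(-2) = 2
U[6] = -2 + 2·(-6) = -14
U[7] = -(-14) + 2·2 = 18
U[8] = -18 + 2·(-14) = -46
U[9] = -(-46) + 2·18 = 82
U[10] = -82 + 2·(-46) = -174
Sum = (-3) + (-4) + (-2) + (-6) + 2 + (-14) + 18 + (-46) + 82 + (-174) = -147

-147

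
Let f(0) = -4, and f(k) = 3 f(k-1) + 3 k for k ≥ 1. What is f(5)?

-435

f(1) = 3*(-4) + 3 = -9
f(2) = 3*(-9) + 6 = -21
f(3) = 3*(-21) + 9 = -54
f(4) = 3*(-54) + 12 = -150
f(5) = 3*(-150) + 15 = -435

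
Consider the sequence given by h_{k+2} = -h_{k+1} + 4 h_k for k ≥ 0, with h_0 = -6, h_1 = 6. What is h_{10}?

-45534

h_2 = -6 + 4(-6) = -30
h_3 = -(-30) + 4(6) = 54
h_4 = -54 + 4(-30) = -174
h_5 = -(-174) + 4(54) = 390
h_6 = -390 + 4(-174) = -1086
h_7 = -(-1086) + 4(390) = 2646
h_8 = -2646 + 4(-1086) = -6990
h_9 = -(-6990) + 4(2646) = 17574
h_{10} = -17574 + 4(-6990) = -45534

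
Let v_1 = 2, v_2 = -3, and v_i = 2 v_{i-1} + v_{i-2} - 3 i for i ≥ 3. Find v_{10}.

v_3 = 2·(-3) + 2 - 9 = -13
v_4 = 2·(-13) + (-3) - 12 = -41
v_5 = 2·(-41) + (-13) - 15 = -110
v_6 = 2·(-110) + (-41) - 18 = -279
v_7 = 2·(-279) + (-110) - 21 = -689
v_8 = 2·(-689) + (-279) - 24 = -1681
v_9 = 2·(-1681) + (-689) - 27 = -4078
v_{10} = 2·(-4078) + (-1681) - 30 = -9867

-9867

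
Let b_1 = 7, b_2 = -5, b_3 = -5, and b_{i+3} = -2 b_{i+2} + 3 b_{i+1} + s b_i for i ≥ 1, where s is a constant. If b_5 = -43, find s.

2

b_4 = -5 + 7s
b_5 = -5 - 19s
So -5 - 19s = -43, giving s = 2.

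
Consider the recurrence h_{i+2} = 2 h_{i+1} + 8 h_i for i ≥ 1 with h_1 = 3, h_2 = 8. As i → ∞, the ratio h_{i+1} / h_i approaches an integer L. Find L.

The characteristic equation is r^2 - 2r - 8 = 0, which factors as (r - 4)(r + 2) = 0.
So the roots are 4 and -2. Since |4| > |-2| and the coefficient of 4^i is non-zero, the ratio tends to 4.

4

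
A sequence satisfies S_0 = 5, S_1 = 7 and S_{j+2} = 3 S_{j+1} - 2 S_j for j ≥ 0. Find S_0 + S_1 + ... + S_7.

S_2 = 3(7) - 2(5) = 11
S_3 = 3(11) - 2(7) = 19
S_4 = 3(19) - 2(11) = 35
S_5 = 3(35) - 2(19) = 67
S_6 = 3(67) - 2(35) = 131
S_7 = 3(131) - 2(67) = 259
Sum = 5 + 7 + 11 + 19 + 35 + 67 + 131 + 259 = 534

534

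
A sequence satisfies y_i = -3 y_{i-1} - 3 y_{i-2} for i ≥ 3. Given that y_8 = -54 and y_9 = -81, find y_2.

2

Rearranging, y_{i-2} = (y_i + 3 y_{i-1}) / -3.
y_7 = (-81 + 3·(-54)) / -3 = -243/-3 = 81
y_6 = (-54 + 3·81) / -3 = 189/-3 = -63
y_5 = (81 + 3·(-63)) / -3 = -108/-3 = 36
y_4 = (-63 + 3·36) / -3 = 45/-3 = -15
y_3 = (36 + 3·(-15)) / -3 = -9/-3 = 3
y_2 = (-15 + 3·3) / -3 = -6/-3 = 2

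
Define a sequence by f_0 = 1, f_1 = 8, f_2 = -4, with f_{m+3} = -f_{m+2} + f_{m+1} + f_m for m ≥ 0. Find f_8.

f_3 = -(-4) + 8 + 1 = 13
f_4 = -13 + (-4) + 8 = -9
f_5 = -(-9) + 13 + (-4) = 18
f_6 = -18 + (-9) + 13 = -14
f_7 = -(-14) + 18 + (-9) = 23
f_8 = -23 + (-14) + 18 = -19

-19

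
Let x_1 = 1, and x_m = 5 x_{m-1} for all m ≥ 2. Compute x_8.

x_2 = 5·1 = 5
x_3 = 5·5 = 25
x_4 = 5·25 = 125
x_5 = 5·125 = 625
x_6 = 5·625 = 3125
x_7 = 5·3125 = 15625
x_8 = 5·15625 = 78125

78125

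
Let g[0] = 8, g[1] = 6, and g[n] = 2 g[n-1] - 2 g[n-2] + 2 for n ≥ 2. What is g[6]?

18

g[2] = 2·6 - 2·8 + 2 = -2
g[3] = 2·(-2) - 2·6 + 2 = -14
g[4] = 2·(-14) - 2·(-2) + 2 = -22
g[5] = 2·(-22) - 2·(-14) + 2 = -14
g[6] = 2·(-14) - 2·(-22) + 2 = 18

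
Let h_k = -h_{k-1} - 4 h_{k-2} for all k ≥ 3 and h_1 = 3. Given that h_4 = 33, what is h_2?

-7

Let h_2 = x.
h_3 = -12 - x
h_4 = 12 - 3x
So 12 - 3x = 33, giving x = -7.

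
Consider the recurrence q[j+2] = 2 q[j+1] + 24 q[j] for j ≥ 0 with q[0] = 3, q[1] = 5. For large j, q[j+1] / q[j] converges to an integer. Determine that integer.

The characteristic equation is r^2 - 2r - 24 = 0, which factors as (r - 6)(r + 4) = 0.
So the roots are 6 and -4. Since |6| > |-4| and the coefficient of 6^j is non-zero, the ratio tends to 6.

6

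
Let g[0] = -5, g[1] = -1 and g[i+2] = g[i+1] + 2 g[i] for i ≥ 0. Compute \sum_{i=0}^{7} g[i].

-510

g[2] = (-1) + 2(-5) = -11
g[3] = (-11) + 2(-1) = -13
g[4] = (-13) + 2(-11) = -35
g[5] = (-35) + 2(-13) = -61
g[6] = (-61) + 2(-35) = -131
g[7] = (-131) + 2(-61) = -253
Sum = (-5) + (-1) + (-11) + (-13) + (-35) + (-61) + (-131) + (-253) = -510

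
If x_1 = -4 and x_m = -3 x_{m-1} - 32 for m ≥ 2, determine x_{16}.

-57395636

The fixed point is -32/(1 + 3) = -8, so x_m + 8 = -3(x_{m-1} + 8).
Hence x_m = 4·(-3)^{m-1} - 8.
x_{16} = 4·(-3)^{15} - 8 = 4·-14348907 - 8 = -57395636.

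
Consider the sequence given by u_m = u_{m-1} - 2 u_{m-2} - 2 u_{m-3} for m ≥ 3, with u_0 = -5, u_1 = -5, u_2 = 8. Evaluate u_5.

-50

u_3 = 8 - 2·(-5) - 2·(-5) = 28
u_4 = 28 - 2·8 - 2·(-5) = 22
u_5 = 22 - 2·28 - 2·8 = -50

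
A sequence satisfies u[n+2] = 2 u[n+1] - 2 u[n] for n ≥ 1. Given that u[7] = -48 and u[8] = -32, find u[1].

2

Rearranging, u[n-2] = (u[n] - 2 u[n-1]) / -2.
u[6] = (-32 - 2(-48)) / -2 = 64/-2 = -32
u[5] = (-48 - 2(-32)) / -2 = 16/-2 = -8
u[4] = (-32 - 2(-8)) / -2 = -16/-2 = 8
u[3] = (-8 - 2(8)) / -2 = -24/-2 = 12
u[2] = (8 - 2(12)) / -2 = -16/-2 = 8
u[1] = (12 - 2(8)) / -2 = -4/-2 = 2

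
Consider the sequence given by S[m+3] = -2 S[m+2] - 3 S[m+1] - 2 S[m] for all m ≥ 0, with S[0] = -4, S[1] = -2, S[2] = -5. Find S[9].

148

S[3] = -2·(-5) - 3·(-2) - 2·(-4) = 24
S[4] = -2·24 - 3·(-5) - 2·(-2) = -29
S[5] = -2·(-29) - 3·24 - 2·(-5) = -4
S[6] = -2·(-4) - 3·(-29) - 2·24 = 47
S[7] = -2·47 - 3·(-4) - 2·(-29) = -24
S[8] = -2·(-24) - 3·47 - 2·(-4) = -85
S[9] = -2·(-85) - 3·(-24) - 2·47 = 148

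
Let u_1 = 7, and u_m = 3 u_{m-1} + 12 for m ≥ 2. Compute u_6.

u_2 = 3*7 + 12 = 33
u_3 = 3*33 + 12 = 111
u_4 = 3*111 + 12 = 345
u_5 = 3*345 + 12 = 1047
u_6 = 3*1047 + 12 = 3153

3153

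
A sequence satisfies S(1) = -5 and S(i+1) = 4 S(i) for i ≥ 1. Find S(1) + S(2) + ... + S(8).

S(2) = 4·(-5) = -20
S(3) = 4·(-20) = -80
S(4) = 4·(-80) = -320
S(5) = 4·(-320) = -1280
S(6) = 4·(-1280) = -5120
S(7) = 4·(-5120) = -20480
S(8) = 4·(-20480) = -81920
Sum = (-5) + (-20) + (-80) + (-320) + (-1280) + (-5120) + (-20480) + (-81920) = -109225

-109225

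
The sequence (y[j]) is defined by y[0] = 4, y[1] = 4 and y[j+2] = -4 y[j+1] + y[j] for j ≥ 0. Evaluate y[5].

932

y[2] = -4·4 + 4 = -12
y[3] = -4·(-12) + 4 = 52
y[4] = -4·52 + (-12) = -220
y[5] = -4·(-220) + 52 = 932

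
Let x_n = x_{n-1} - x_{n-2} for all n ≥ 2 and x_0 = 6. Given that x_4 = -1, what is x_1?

Let x_1 = y.
x_2 = -6 + y
x_3 = -6
x_4 = -y
So -y = -1, giving y = 1.

1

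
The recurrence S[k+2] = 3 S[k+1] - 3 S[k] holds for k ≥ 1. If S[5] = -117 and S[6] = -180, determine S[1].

Rearranging, S[k-2] = (S[k] - 3 S[k-1]) / -3.
S[4] = (-180 - 3(-117)) / -3 = 171/-3 = -57
S[3] = (-117 - 3(-57)) / -3 = 54/-3 = -18
S[2] = (-57 - 3(-18)) / -3 = -3/-3 = 1
S[1] = (-18 - 3(1)) / -3 = -21/-3 = 7

7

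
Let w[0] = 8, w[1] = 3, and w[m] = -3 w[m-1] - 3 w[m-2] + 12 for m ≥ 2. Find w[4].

-123

w[2] = -3(3) - 3(8) + 12 = -21
w[3] = -3(-21) - 3(3) + 12 = 66
w[4] = -3(66) - 3(-21) + 12 = -123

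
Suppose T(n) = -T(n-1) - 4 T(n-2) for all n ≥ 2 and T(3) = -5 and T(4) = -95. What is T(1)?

-5

Rearranging, T(n-2) = (T(n) + T(n-1)) / -4.
T(2) = (-95 + (-5)) / -4 = -100/-4 = 25
T(1) = (-5 + 25) / -4 = 20/-4 = -5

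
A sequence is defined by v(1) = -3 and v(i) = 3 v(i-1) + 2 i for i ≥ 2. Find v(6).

v(2) = 3(-3) + 4 = -5
v(3) = 3(-5) + 6 = -9
v(4) = 3(-9) + 8 = -19
v(5) = 3(-19) + 10 = -47
v(6) = 3(-47) + 12 = -129

-129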